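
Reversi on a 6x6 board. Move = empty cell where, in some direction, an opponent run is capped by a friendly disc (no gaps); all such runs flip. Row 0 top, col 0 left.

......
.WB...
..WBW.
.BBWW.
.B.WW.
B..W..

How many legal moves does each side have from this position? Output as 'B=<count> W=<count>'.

Answer: B=7 W=7

Derivation:
-- B to move --
(0,0): no bracket -> illegal
(0,1): no bracket -> illegal
(0,2): no bracket -> illegal
(1,0): flips 1 -> legal
(1,3): flips 1 -> legal
(1,4): no bracket -> illegal
(1,5): no bracket -> illegal
(2,0): no bracket -> illegal
(2,1): flips 1 -> legal
(2,5): flips 1 -> legal
(3,5): flips 2 -> legal
(4,2): no bracket -> illegal
(4,5): flips 1 -> legal
(5,2): no bracket -> illegal
(5,4): flips 1 -> legal
(5,5): no bracket -> illegal
B mobility = 7
-- W to move --
(0,1): flips 2 -> legal
(0,2): flips 1 -> legal
(0,3): no bracket -> illegal
(1,3): flips 2 -> legal
(1,4): no bracket -> illegal
(2,0): no bracket -> illegal
(2,1): flips 1 -> legal
(3,0): flips 2 -> legal
(4,0): flips 1 -> legal
(4,2): flips 1 -> legal
(5,1): no bracket -> illegal
(5,2): no bracket -> illegal
W mobility = 7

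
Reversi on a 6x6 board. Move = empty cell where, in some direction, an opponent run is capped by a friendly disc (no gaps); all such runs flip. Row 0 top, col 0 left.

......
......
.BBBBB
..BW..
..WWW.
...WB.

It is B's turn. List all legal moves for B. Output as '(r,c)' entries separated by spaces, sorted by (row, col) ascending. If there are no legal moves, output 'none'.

Answer: (3,4) (5,1) (5,2) (5,5)

Derivation:
(3,1): no bracket -> illegal
(3,4): flips 2 -> legal
(3,5): no bracket -> illegal
(4,1): no bracket -> illegal
(4,5): no bracket -> illegal
(5,1): flips 2 -> legal
(5,2): flips 2 -> legal
(5,5): flips 2 -> legal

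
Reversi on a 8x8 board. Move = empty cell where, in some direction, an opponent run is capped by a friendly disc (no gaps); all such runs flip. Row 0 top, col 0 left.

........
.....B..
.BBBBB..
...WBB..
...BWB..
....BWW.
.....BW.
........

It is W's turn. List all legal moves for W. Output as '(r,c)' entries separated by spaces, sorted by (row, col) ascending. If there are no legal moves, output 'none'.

Answer: (0,5) (0,6) (1,1) (1,2) (1,3) (1,4) (2,6) (3,6) (4,2) (4,6) (5,3) (6,4) (7,4) (7,5)

Derivation:
(0,4): no bracket -> illegal
(0,5): flips 4 -> legal
(0,6): flips 2 -> legal
(1,0): no bracket -> illegal
(1,1): flips 1 -> legal
(1,2): flips 3 -> legal
(1,3): flips 1 -> legal
(1,4): flips 2 -> legal
(1,6): no bracket -> illegal
(2,0): no bracket -> illegal
(2,6): flips 1 -> legal
(3,0): no bracket -> illegal
(3,1): no bracket -> illegal
(3,2): no bracket -> illegal
(3,6): flips 2 -> legal
(4,2): flips 1 -> legal
(4,6): flips 1 -> legal
(5,2): no bracket -> illegal
(5,3): flips 2 -> legal
(6,3): no bracket -> illegal
(6,4): flips 2 -> legal
(7,4): flips 1 -> legal
(7,5): flips 1 -> legal
(7,6): no bracket -> illegal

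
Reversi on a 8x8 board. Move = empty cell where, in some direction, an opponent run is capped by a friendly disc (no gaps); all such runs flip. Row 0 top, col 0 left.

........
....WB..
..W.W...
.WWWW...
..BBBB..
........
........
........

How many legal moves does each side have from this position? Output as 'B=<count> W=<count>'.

Answer: B=8 W=8

Derivation:
-- B to move --
(0,3): no bracket -> illegal
(0,4): flips 3 -> legal
(0,5): no bracket -> illegal
(1,1): flips 2 -> legal
(1,2): flips 2 -> legal
(1,3): flips 1 -> legal
(2,0): flips 1 -> legal
(2,1): flips 1 -> legal
(2,3): flips 2 -> legal
(2,5): flips 1 -> legal
(3,0): no bracket -> illegal
(3,5): no bracket -> illegal
(4,0): no bracket -> illegal
(4,1): no bracket -> illegal
B mobility = 8
-- W to move --
(0,4): no bracket -> illegal
(0,5): no bracket -> illegal
(0,6): flips 1 -> legal
(1,6): flips 1 -> legal
(2,5): no bracket -> illegal
(2,6): no bracket -> illegal
(3,5): no bracket -> illegal
(3,6): no bracket -> illegal
(4,1): no bracket -> illegal
(4,6): no bracket -> illegal
(5,1): flips 1 -> legal
(5,2): flips 2 -> legal
(5,3): flips 2 -> legal
(5,4): flips 2 -> legal
(5,5): flips 1 -> legal
(5,6): flips 1 -> legal
W mobility = 8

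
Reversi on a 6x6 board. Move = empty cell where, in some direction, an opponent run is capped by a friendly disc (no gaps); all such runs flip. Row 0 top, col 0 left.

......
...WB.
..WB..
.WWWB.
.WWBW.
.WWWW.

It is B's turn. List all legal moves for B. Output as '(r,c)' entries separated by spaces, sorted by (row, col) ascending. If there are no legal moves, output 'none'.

Answer: (0,3) (1,2) (2,1) (3,0) (4,0) (4,5) (5,0)

Derivation:
(0,2): no bracket -> illegal
(0,3): flips 1 -> legal
(0,4): no bracket -> illegal
(1,1): no bracket -> illegal
(1,2): flips 1 -> legal
(2,0): no bracket -> illegal
(2,1): flips 2 -> legal
(2,4): no bracket -> illegal
(3,0): flips 3 -> legal
(3,5): no bracket -> illegal
(4,0): flips 2 -> legal
(4,5): flips 1 -> legal
(5,0): flips 2 -> legal
(5,5): no bracket -> illegal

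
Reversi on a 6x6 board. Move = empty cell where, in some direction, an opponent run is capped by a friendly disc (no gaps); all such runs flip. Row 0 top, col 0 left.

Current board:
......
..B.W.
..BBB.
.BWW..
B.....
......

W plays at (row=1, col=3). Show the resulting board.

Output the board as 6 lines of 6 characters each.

Answer: ......
..BWW.
..BWB.
.BWW..
B.....
......

Derivation:
Place W at (1,3); scan 8 dirs for brackets.
Dir NW: first cell '.' (not opp) -> no flip
Dir N: first cell '.' (not opp) -> no flip
Dir NE: first cell '.' (not opp) -> no flip
Dir W: opp run (1,2), next='.' -> no flip
Dir E: first cell 'W' (not opp) -> no flip
Dir SW: opp run (2,2) (3,1) (4,0), next=edge -> no flip
Dir S: opp run (2,3) capped by W -> flip
Dir SE: opp run (2,4), next='.' -> no flip
All flips: (2,3)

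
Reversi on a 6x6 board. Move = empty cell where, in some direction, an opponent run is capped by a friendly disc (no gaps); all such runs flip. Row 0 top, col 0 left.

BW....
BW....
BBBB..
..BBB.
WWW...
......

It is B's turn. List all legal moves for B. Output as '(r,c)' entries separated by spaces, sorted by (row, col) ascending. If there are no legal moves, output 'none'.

Answer: (0,2) (1,2) (5,0) (5,1) (5,2)

Derivation:
(0,2): flips 2 -> legal
(1,2): flips 1 -> legal
(3,0): no bracket -> illegal
(3,1): no bracket -> illegal
(4,3): no bracket -> illegal
(5,0): flips 1 -> legal
(5,1): flips 1 -> legal
(5,2): flips 1 -> legal
(5,3): no bracket -> illegal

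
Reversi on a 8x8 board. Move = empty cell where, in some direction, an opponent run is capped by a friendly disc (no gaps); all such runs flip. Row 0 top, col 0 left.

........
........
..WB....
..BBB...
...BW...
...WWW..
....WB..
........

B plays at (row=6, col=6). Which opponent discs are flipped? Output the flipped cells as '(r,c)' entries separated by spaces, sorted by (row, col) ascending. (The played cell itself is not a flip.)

Answer: (4,4) (5,5)

Derivation:
Dir NW: opp run (5,5) (4,4) capped by B -> flip
Dir N: first cell '.' (not opp) -> no flip
Dir NE: first cell '.' (not opp) -> no flip
Dir W: first cell 'B' (not opp) -> no flip
Dir E: first cell '.' (not opp) -> no flip
Dir SW: first cell '.' (not opp) -> no flip
Dir S: first cell '.' (not opp) -> no flip
Dir SE: first cell '.' (not opp) -> no flip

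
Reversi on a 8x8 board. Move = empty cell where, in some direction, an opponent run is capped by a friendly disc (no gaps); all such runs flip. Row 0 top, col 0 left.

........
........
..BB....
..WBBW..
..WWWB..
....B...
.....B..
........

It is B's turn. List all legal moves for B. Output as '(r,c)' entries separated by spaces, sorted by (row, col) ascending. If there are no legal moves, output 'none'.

(2,1): flips 2 -> legal
(2,4): no bracket -> illegal
(2,5): flips 1 -> legal
(2,6): no bracket -> illegal
(3,1): flips 1 -> legal
(3,6): flips 1 -> legal
(4,1): flips 4 -> legal
(4,6): no bracket -> illegal
(5,1): flips 1 -> legal
(5,2): flips 3 -> legal
(5,3): flips 1 -> legal
(5,5): flips 1 -> legal

Answer: (2,1) (2,5) (3,1) (3,6) (4,1) (5,1) (5,2) (5,3) (5,5)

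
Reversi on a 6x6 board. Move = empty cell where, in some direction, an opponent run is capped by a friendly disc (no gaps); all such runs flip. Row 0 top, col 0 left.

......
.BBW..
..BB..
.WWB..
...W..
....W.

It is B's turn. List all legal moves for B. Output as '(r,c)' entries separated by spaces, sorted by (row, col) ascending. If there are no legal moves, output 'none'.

Answer: (0,3) (0,4) (1,4) (3,0) (4,0) (4,1) (4,2) (5,3)

Derivation:
(0,2): no bracket -> illegal
(0,3): flips 1 -> legal
(0,4): flips 1 -> legal
(1,4): flips 1 -> legal
(2,0): no bracket -> illegal
(2,1): no bracket -> illegal
(2,4): no bracket -> illegal
(3,0): flips 2 -> legal
(3,4): no bracket -> illegal
(4,0): flips 1 -> legal
(4,1): flips 1 -> legal
(4,2): flips 1 -> legal
(4,4): no bracket -> illegal
(4,5): no bracket -> illegal
(5,2): no bracket -> illegal
(5,3): flips 1 -> legal
(5,5): no bracket -> illegal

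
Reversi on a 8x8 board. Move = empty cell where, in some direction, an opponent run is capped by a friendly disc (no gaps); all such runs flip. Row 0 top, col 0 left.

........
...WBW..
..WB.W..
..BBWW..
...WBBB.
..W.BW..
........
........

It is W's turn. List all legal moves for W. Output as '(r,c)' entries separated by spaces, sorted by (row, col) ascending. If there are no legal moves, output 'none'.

Answer: (0,3) (1,2) (2,1) (2,4) (3,1) (3,7) (4,2) (4,7) (5,3) (5,6) (5,7) (6,4) (6,5)

Derivation:
(0,3): flips 1 -> legal
(0,4): no bracket -> illegal
(0,5): no bracket -> illegal
(1,2): flips 1 -> legal
(2,1): flips 1 -> legal
(2,4): flips 1 -> legal
(3,1): flips 2 -> legal
(3,6): no bracket -> illegal
(3,7): flips 1 -> legal
(4,1): no bracket -> illegal
(4,2): flips 1 -> legal
(4,7): flips 3 -> legal
(5,3): flips 2 -> legal
(5,6): flips 1 -> legal
(5,7): flips 1 -> legal
(6,3): no bracket -> illegal
(6,4): flips 2 -> legal
(6,5): flips 1 -> legal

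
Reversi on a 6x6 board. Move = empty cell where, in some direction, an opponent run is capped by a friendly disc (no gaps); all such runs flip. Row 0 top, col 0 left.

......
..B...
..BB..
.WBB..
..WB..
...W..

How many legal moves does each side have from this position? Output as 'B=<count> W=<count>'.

Answer: B=5 W=5

Derivation:
-- B to move --
(2,0): no bracket -> illegal
(2,1): no bracket -> illegal
(3,0): flips 1 -> legal
(4,0): flips 1 -> legal
(4,1): flips 1 -> legal
(4,4): no bracket -> illegal
(5,1): flips 1 -> legal
(5,2): flips 1 -> legal
(5,4): no bracket -> illegal
B mobility = 5
-- W to move --
(0,1): no bracket -> illegal
(0,2): flips 3 -> legal
(0,3): no bracket -> illegal
(1,1): no bracket -> illegal
(1,3): flips 4 -> legal
(1,4): no bracket -> illegal
(2,1): no bracket -> illegal
(2,4): flips 1 -> legal
(3,4): flips 2 -> legal
(4,1): no bracket -> illegal
(4,4): flips 1 -> legal
(5,2): no bracket -> illegal
(5,4): no bracket -> illegal
W mobility = 5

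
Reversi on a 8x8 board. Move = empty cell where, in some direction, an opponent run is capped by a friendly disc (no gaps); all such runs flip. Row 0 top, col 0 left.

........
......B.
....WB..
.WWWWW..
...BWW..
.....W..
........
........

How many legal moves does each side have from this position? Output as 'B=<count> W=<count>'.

-- B to move --
(1,3): no bracket -> illegal
(1,4): no bracket -> illegal
(1,5): no bracket -> illegal
(2,0): no bracket -> illegal
(2,1): flips 1 -> legal
(2,2): no bracket -> illegal
(2,3): flips 2 -> legal
(2,6): no bracket -> illegal
(3,0): no bracket -> illegal
(3,6): no bracket -> illegal
(4,0): no bracket -> illegal
(4,1): no bracket -> illegal
(4,2): no bracket -> illegal
(4,6): flips 2 -> legal
(5,3): no bracket -> illegal
(5,4): no bracket -> illegal
(5,6): no bracket -> illegal
(6,4): no bracket -> illegal
(6,5): flips 3 -> legal
(6,6): no bracket -> illegal
B mobility = 4
-- W to move --
(0,5): no bracket -> illegal
(0,6): no bracket -> illegal
(0,7): flips 2 -> legal
(1,4): no bracket -> illegal
(1,5): flips 1 -> legal
(1,7): no bracket -> illegal
(2,6): flips 1 -> legal
(2,7): no bracket -> illegal
(3,6): no bracket -> illegal
(4,2): flips 1 -> legal
(5,2): flips 1 -> legal
(5,3): flips 1 -> legal
(5,4): flips 1 -> legal
W mobility = 7

Answer: B=4 W=7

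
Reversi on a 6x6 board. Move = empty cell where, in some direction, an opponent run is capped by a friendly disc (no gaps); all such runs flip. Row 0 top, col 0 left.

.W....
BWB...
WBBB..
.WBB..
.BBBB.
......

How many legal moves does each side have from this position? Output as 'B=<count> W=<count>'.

Answer: B=3 W=7

Derivation:
-- B to move --
(0,0): flips 1 -> legal
(0,2): no bracket -> illegal
(3,0): flips 2 -> legal
(4,0): flips 1 -> legal
B mobility = 3
-- W to move --
(0,0): flips 1 -> legal
(0,2): no bracket -> illegal
(0,3): no bracket -> illegal
(1,3): flips 2 -> legal
(1,4): no bracket -> illegal
(2,4): flips 3 -> legal
(3,0): no bracket -> illegal
(3,4): flips 4 -> legal
(3,5): no bracket -> illegal
(4,0): no bracket -> illegal
(4,5): no bracket -> illegal
(5,0): no bracket -> illegal
(5,1): flips 1 -> legal
(5,2): no bracket -> illegal
(5,3): flips 1 -> legal
(5,4): no bracket -> illegal
(5,5): flips 3 -> legal
W mobility = 7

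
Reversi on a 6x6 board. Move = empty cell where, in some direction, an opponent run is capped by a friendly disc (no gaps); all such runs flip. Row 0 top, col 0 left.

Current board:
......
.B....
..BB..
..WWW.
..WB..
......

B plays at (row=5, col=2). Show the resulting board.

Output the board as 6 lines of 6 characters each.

Place B at (5,2); scan 8 dirs for brackets.
Dir NW: first cell '.' (not opp) -> no flip
Dir N: opp run (4,2) (3,2) capped by B -> flip
Dir NE: first cell 'B' (not opp) -> no flip
Dir W: first cell '.' (not opp) -> no flip
Dir E: first cell '.' (not opp) -> no flip
Dir SW: edge -> no flip
Dir S: edge -> no flip
Dir SE: edge -> no flip
All flips: (3,2) (4,2)

Answer: ......
.B....
..BB..
..BWW.
..BB..
..B...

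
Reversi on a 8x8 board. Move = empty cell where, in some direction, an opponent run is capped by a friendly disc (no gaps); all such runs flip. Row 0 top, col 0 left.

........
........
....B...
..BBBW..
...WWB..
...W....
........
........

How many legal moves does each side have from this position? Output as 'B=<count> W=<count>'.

Answer: B=8 W=9

Derivation:
-- B to move --
(2,5): flips 1 -> legal
(2,6): no bracket -> illegal
(3,6): flips 1 -> legal
(4,2): flips 2 -> legal
(4,6): flips 1 -> legal
(5,2): flips 1 -> legal
(5,4): flips 2 -> legal
(5,5): flips 1 -> legal
(6,2): no bracket -> illegal
(6,3): flips 2 -> legal
(6,4): no bracket -> illegal
B mobility = 8
-- W to move --
(1,3): flips 1 -> legal
(1,4): flips 2 -> legal
(1,5): no bracket -> illegal
(2,1): flips 1 -> legal
(2,2): flips 1 -> legal
(2,3): flips 1 -> legal
(2,5): flips 1 -> legal
(3,1): flips 3 -> legal
(3,6): no bracket -> illegal
(4,1): no bracket -> illegal
(4,2): no bracket -> illegal
(4,6): flips 1 -> legal
(5,4): no bracket -> illegal
(5,5): flips 1 -> legal
(5,6): no bracket -> illegal
W mobility = 9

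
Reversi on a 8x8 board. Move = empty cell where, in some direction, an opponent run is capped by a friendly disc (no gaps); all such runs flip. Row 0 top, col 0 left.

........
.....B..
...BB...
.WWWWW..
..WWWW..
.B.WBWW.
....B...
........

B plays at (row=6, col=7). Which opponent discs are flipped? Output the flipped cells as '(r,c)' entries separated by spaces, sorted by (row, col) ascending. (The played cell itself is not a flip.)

Answer: (3,4) (4,5) (5,6)

Derivation:
Dir NW: opp run (5,6) (4,5) (3,4) capped by B -> flip
Dir N: first cell '.' (not opp) -> no flip
Dir NE: edge -> no flip
Dir W: first cell '.' (not opp) -> no flip
Dir E: edge -> no flip
Dir SW: first cell '.' (not opp) -> no flip
Dir S: first cell '.' (not opp) -> no flip
Dir SE: edge -> no flip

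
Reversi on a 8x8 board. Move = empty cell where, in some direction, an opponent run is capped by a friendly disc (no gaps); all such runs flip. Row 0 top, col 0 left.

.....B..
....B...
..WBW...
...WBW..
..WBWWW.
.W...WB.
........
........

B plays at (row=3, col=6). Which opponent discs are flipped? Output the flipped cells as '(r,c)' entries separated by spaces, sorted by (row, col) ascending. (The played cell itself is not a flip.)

Dir NW: first cell '.' (not opp) -> no flip
Dir N: first cell '.' (not opp) -> no flip
Dir NE: first cell '.' (not opp) -> no flip
Dir W: opp run (3,5) capped by B -> flip
Dir E: first cell '.' (not opp) -> no flip
Dir SW: opp run (4,5), next='.' -> no flip
Dir S: opp run (4,6) capped by B -> flip
Dir SE: first cell '.' (not opp) -> no flip

Answer: (3,5) (4,6)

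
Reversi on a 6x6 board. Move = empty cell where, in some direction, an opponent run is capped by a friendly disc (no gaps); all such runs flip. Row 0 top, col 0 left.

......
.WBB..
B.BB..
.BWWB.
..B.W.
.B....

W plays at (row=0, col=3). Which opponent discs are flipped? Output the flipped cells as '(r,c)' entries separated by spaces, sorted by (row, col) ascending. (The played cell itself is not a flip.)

Dir NW: edge -> no flip
Dir N: edge -> no flip
Dir NE: edge -> no flip
Dir W: first cell '.' (not opp) -> no flip
Dir E: first cell '.' (not opp) -> no flip
Dir SW: opp run (1,2), next='.' -> no flip
Dir S: opp run (1,3) (2,3) capped by W -> flip
Dir SE: first cell '.' (not opp) -> no flip

Answer: (1,3) (2,3)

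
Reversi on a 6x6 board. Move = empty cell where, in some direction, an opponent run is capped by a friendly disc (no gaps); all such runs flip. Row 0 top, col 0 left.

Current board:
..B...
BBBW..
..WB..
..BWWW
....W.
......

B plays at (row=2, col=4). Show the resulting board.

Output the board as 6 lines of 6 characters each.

Place B at (2,4); scan 8 dirs for brackets.
Dir NW: opp run (1,3) capped by B -> flip
Dir N: first cell '.' (not opp) -> no flip
Dir NE: first cell '.' (not opp) -> no flip
Dir W: first cell 'B' (not opp) -> no flip
Dir E: first cell '.' (not opp) -> no flip
Dir SW: opp run (3,3), next='.' -> no flip
Dir S: opp run (3,4) (4,4), next='.' -> no flip
Dir SE: opp run (3,5), next=edge -> no flip
All flips: (1,3)

Answer: ..B...
BBBB..
..WBB.
..BWWW
....W.
......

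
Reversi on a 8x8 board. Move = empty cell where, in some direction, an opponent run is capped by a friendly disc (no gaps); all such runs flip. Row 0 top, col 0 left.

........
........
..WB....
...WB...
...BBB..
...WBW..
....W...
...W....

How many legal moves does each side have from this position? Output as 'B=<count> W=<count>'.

Answer: B=10 W=3

Derivation:
-- B to move --
(1,1): flips 2 -> legal
(1,2): no bracket -> illegal
(1,3): no bracket -> illegal
(2,1): flips 1 -> legal
(2,4): no bracket -> illegal
(3,1): no bracket -> illegal
(3,2): flips 1 -> legal
(4,2): no bracket -> illegal
(4,6): no bracket -> illegal
(5,2): flips 1 -> legal
(5,6): flips 1 -> legal
(6,2): flips 1 -> legal
(6,3): flips 1 -> legal
(6,5): flips 1 -> legal
(6,6): flips 1 -> legal
(7,2): no bracket -> illegal
(7,4): flips 1 -> legal
(7,5): no bracket -> illegal
B mobility = 10
-- W to move --
(1,2): no bracket -> illegal
(1,3): flips 1 -> legal
(1,4): no bracket -> illegal
(2,4): flips 4 -> legal
(2,5): no bracket -> illegal
(3,2): no bracket -> illegal
(3,5): flips 3 -> legal
(3,6): no bracket -> illegal
(4,2): no bracket -> illegal
(4,6): no bracket -> illegal
(5,2): no bracket -> illegal
(5,6): no bracket -> illegal
(6,3): no bracket -> illegal
(6,5): no bracket -> illegal
W mobility = 3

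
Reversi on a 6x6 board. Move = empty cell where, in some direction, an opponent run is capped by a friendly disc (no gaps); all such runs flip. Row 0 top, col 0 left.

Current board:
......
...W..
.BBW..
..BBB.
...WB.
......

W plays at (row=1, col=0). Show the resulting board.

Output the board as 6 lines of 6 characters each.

Answer: ......
W..W..
.WBW..
..WBB.
...WB.
......

Derivation:
Place W at (1,0); scan 8 dirs for brackets.
Dir NW: edge -> no flip
Dir N: first cell '.' (not opp) -> no flip
Dir NE: first cell '.' (not opp) -> no flip
Dir W: edge -> no flip
Dir E: first cell '.' (not opp) -> no flip
Dir SW: edge -> no flip
Dir S: first cell '.' (not opp) -> no flip
Dir SE: opp run (2,1) (3,2) capped by W -> flip
All flips: (2,1) (3,2)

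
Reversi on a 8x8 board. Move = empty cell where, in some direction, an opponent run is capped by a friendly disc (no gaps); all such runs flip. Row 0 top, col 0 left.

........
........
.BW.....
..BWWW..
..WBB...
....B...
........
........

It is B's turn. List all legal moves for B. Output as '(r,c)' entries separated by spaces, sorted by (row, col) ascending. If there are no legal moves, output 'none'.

Answer: (1,1) (1,2) (2,3) (2,4) (2,5) (2,6) (3,6) (4,1) (5,2)

Derivation:
(1,1): flips 2 -> legal
(1,2): flips 1 -> legal
(1,3): no bracket -> illegal
(2,3): flips 2 -> legal
(2,4): flips 1 -> legal
(2,5): flips 1 -> legal
(2,6): flips 1 -> legal
(3,1): no bracket -> illegal
(3,6): flips 3 -> legal
(4,1): flips 1 -> legal
(4,5): no bracket -> illegal
(4,6): no bracket -> illegal
(5,1): no bracket -> illegal
(5,2): flips 1 -> legal
(5,3): no bracket -> illegal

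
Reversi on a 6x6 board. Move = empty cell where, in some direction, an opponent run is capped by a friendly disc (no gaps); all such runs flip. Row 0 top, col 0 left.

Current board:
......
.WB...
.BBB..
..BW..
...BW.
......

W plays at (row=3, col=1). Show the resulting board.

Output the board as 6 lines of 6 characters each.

Answer: ......
.WB...
.WBB..
.WWW..
...BW.
......

Derivation:
Place W at (3,1); scan 8 dirs for brackets.
Dir NW: first cell '.' (not opp) -> no flip
Dir N: opp run (2,1) capped by W -> flip
Dir NE: opp run (2,2), next='.' -> no flip
Dir W: first cell '.' (not opp) -> no flip
Dir E: opp run (3,2) capped by W -> flip
Dir SW: first cell '.' (not opp) -> no flip
Dir S: first cell '.' (not opp) -> no flip
Dir SE: first cell '.' (not opp) -> no flip
All flips: (2,1) (3,2)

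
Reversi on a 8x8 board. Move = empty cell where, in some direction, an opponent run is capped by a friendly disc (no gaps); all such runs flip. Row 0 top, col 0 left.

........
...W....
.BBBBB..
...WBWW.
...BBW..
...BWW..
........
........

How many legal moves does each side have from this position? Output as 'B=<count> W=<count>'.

Answer: B=13 W=10

Derivation:
-- B to move --
(0,2): flips 1 -> legal
(0,3): flips 1 -> legal
(0,4): flips 1 -> legal
(1,2): no bracket -> illegal
(1,4): no bracket -> illegal
(2,6): flips 1 -> legal
(2,7): no bracket -> illegal
(3,2): flips 1 -> legal
(3,7): flips 2 -> legal
(4,2): flips 1 -> legal
(4,6): flips 2 -> legal
(4,7): flips 1 -> legal
(5,6): flips 3 -> legal
(6,3): no bracket -> illegal
(6,4): flips 1 -> legal
(6,5): flips 4 -> legal
(6,6): flips 1 -> legal
B mobility = 13
-- W to move --
(1,0): no bracket -> illegal
(1,1): flips 1 -> legal
(1,2): flips 2 -> legal
(1,4): flips 4 -> legal
(1,5): flips 2 -> legal
(1,6): no bracket -> illegal
(2,0): no bracket -> illegal
(2,6): no bracket -> illegal
(3,0): no bracket -> illegal
(3,1): flips 1 -> legal
(3,2): flips 1 -> legal
(4,2): flips 2 -> legal
(5,2): flips 1 -> legal
(6,2): flips 2 -> legal
(6,3): flips 2 -> legal
(6,4): no bracket -> illegal
W mobility = 10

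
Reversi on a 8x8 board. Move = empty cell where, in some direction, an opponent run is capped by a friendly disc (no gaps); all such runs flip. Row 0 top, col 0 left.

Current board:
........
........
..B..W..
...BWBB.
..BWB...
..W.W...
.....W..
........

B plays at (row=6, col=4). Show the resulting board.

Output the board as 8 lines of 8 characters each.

Answer: ........
........
..B..W..
...BWBB.
..BWB...
..W.B...
....BW..
........

Derivation:
Place B at (6,4); scan 8 dirs for brackets.
Dir NW: first cell '.' (not opp) -> no flip
Dir N: opp run (5,4) capped by B -> flip
Dir NE: first cell '.' (not opp) -> no flip
Dir W: first cell '.' (not opp) -> no flip
Dir E: opp run (6,5), next='.' -> no flip
Dir SW: first cell '.' (not opp) -> no flip
Dir S: first cell '.' (not opp) -> no flip
Dir SE: first cell '.' (not opp) -> no flip
All flips: (5,4)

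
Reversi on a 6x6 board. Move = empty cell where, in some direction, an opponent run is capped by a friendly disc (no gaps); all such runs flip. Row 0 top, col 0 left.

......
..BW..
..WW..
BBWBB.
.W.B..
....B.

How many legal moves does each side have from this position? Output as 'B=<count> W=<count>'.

-- B to move --
(0,2): no bracket -> illegal
(0,3): flips 2 -> legal
(0,4): flips 2 -> legal
(1,1): flips 1 -> legal
(1,4): flips 1 -> legal
(2,1): flips 1 -> legal
(2,4): no bracket -> illegal
(4,0): no bracket -> illegal
(4,2): flips 2 -> legal
(5,0): no bracket -> illegal
(5,1): flips 1 -> legal
(5,2): flips 1 -> legal
B mobility = 8
-- W to move --
(0,1): flips 1 -> legal
(0,2): flips 1 -> legal
(0,3): no bracket -> illegal
(1,1): flips 1 -> legal
(2,0): no bracket -> illegal
(2,1): flips 1 -> legal
(2,4): no bracket -> illegal
(2,5): no bracket -> illegal
(3,5): flips 2 -> legal
(4,0): flips 1 -> legal
(4,2): no bracket -> illegal
(4,4): flips 1 -> legal
(4,5): flips 1 -> legal
(5,2): no bracket -> illegal
(5,3): flips 2 -> legal
(5,5): no bracket -> illegal
W mobility = 9

Answer: B=8 W=9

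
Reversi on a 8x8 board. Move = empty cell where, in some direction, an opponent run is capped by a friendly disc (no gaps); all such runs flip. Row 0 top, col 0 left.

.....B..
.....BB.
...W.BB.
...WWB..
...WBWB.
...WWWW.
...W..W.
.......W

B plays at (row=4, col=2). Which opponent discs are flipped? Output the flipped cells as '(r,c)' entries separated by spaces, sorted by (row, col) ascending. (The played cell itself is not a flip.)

Answer: (4,3)

Derivation:
Dir NW: first cell '.' (not opp) -> no flip
Dir N: first cell '.' (not opp) -> no flip
Dir NE: opp run (3,3), next='.' -> no flip
Dir W: first cell '.' (not opp) -> no flip
Dir E: opp run (4,3) capped by B -> flip
Dir SW: first cell '.' (not opp) -> no flip
Dir S: first cell '.' (not opp) -> no flip
Dir SE: opp run (5,3), next='.' -> no flip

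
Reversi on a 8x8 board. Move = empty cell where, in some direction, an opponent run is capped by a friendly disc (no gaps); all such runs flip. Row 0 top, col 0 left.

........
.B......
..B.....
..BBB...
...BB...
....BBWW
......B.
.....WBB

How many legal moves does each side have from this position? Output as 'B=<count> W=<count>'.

-- B to move --
(4,5): no bracket -> illegal
(4,6): flips 1 -> legal
(4,7): no bracket -> illegal
(6,4): no bracket -> illegal
(6,5): no bracket -> illegal
(6,7): no bracket -> illegal
(7,4): flips 1 -> legal
B mobility = 2
-- W to move --
(0,0): no bracket -> illegal
(0,1): no bracket -> illegal
(0,2): no bracket -> illegal
(1,0): no bracket -> illegal
(1,2): no bracket -> illegal
(1,3): no bracket -> illegal
(2,0): no bracket -> illegal
(2,1): no bracket -> illegal
(2,3): no bracket -> illegal
(2,4): no bracket -> illegal
(2,5): no bracket -> illegal
(3,1): no bracket -> illegal
(3,5): no bracket -> illegal
(4,1): no bracket -> illegal
(4,2): no bracket -> illegal
(4,5): no bracket -> illegal
(4,6): no bracket -> illegal
(5,2): no bracket -> illegal
(5,3): flips 2 -> legal
(6,3): no bracket -> illegal
(6,4): no bracket -> illegal
(6,5): no bracket -> illegal
(6,7): no bracket -> illegal
W mobility = 1

Answer: B=2 W=1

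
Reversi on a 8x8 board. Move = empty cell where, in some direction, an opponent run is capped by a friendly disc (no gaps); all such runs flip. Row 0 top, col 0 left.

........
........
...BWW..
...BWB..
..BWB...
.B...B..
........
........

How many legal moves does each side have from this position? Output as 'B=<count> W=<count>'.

-- B to move --
(1,3): flips 1 -> legal
(1,4): flips 2 -> legal
(1,5): flips 2 -> legal
(1,6): no bracket -> illegal
(2,6): flips 2 -> legal
(3,2): no bracket -> illegal
(3,6): no bracket -> illegal
(4,5): flips 1 -> legal
(5,2): no bracket -> illegal
(5,3): flips 1 -> legal
(5,4): no bracket -> illegal
B mobility = 6
-- W to move --
(1,2): flips 1 -> legal
(1,3): flips 2 -> legal
(1,4): no bracket -> illegal
(2,2): flips 1 -> legal
(2,6): no bracket -> illegal
(3,1): no bracket -> illegal
(3,2): flips 1 -> legal
(3,6): flips 1 -> legal
(4,0): no bracket -> illegal
(4,1): flips 1 -> legal
(4,5): flips 2 -> legal
(4,6): flips 1 -> legal
(5,0): no bracket -> illegal
(5,2): no bracket -> illegal
(5,3): no bracket -> illegal
(5,4): flips 1 -> legal
(5,6): no bracket -> illegal
(6,0): flips 3 -> legal
(6,1): no bracket -> illegal
(6,2): no bracket -> illegal
(6,4): no bracket -> illegal
(6,5): no bracket -> illegal
(6,6): no bracket -> illegal
W mobility = 10

Answer: B=6 W=10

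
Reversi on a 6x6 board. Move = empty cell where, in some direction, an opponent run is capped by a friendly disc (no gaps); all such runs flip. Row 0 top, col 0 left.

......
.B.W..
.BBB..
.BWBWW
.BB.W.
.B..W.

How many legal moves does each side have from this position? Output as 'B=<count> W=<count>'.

-- B to move --
(0,2): no bracket -> illegal
(0,3): flips 1 -> legal
(0,4): flips 1 -> legal
(1,2): no bracket -> illegal
(1,4): no bracket -> illegal
(2,4): no bracket -> illegal
(2,5): no bracket -> illegal
(4,3): flips 1 -> legal
(4,5): flips 1 -> legal
(5,3): no bracket -> illegal
(5,5): flips 1 -> legal
B mobility = 5
-- W to move --
(0,0): flips 3 -> legal
(0,1): no bracket -> illegal
(0,2): no bracket -> illegal
(1,0): flips 1 -> legal
(1,2): flips 2 -> legal
(1,4): flips 1 -> legal
(2,0): no bracket -> illegal
(2,4): no bracket -> illegal
(3,0): flips 1 -> legal
(4,0): flips 2 -> legal
(4,3): flips 2 -> legal
(5,0): flips 1 -> legal
(5,2): flips 1 -> legal
(5,3): no bracket -> illegal
W mobility = 9

Answer: B=5 W=9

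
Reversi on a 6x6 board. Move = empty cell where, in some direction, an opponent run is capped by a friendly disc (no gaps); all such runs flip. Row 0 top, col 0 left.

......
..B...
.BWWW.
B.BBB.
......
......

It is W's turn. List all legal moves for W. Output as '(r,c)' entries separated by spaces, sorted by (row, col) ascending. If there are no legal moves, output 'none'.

(0,1): flips 1 -> legal
(0,2): flips 1 -> legal
(0,3): no bracket -> illegal
(1,0): no bracket -> illegal
(1,1): no bracket -> illegal
(1,3): no bracket -> illegal
(2,0): flips 1 -> legal
(2,5): no bracket -> illegal
(3,1): no bracket -> illegal
(3,5): no bracket -> illegal
(4,0): no bracket -> illegal
(4,1): flips 1 -> legal
(4,2): flips 2 -> legal
(4,3): flips 1 -> legal
(4,4): flips 2 -> legal
(4,5): flips 1 -> legal

Answer: (0,1) (0,2) (2,0) (4,1) (4,2) (4,3) (4,4) (4,5)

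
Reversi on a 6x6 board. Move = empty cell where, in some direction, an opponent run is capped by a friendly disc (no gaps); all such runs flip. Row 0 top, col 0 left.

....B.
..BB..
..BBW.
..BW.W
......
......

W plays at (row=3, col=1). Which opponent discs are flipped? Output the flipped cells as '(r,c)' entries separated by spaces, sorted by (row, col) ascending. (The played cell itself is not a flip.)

Answer: (3,2)

Derivation:
Dir NW: first cell '.' (not opp) -> no flip
Dir N: first cell '.' (not opp) -> no flip
Dir NE: opp run (2,2) (1,3) (0,4), next=edge -> no flip
Dir W: first cell '.' (not opp) -> no flip
Dir E: opp run (3,2) capped by W -> flip
Dir SW: first cell '.' (not opp) -> no flip
Dir S: first cell '.' (not opp) -> no flip
Dir SE: first cell '.' (not opp) -> no flip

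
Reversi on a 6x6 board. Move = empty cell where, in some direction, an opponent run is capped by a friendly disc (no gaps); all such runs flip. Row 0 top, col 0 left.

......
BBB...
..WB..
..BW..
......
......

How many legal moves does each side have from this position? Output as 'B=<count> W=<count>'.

Answer: B=4 W=6

Derivation:
-- B to move --
(1,3): no bracket -> illegal
(2,1): flips 1 -> legal
(2,4): no bracket -> illegal
(3,1): no bracket -> illegal
(3,4): flips 1 -> legal
(4,2): no bracket -> illegal
(4,3): flips 1 -> legal
(4,4): flips 2 -> legal
B mobility = 4
-- W to move --
(0,0): flips 1 -> legal
(0,1): no bracket -> illegal
(0,2): flips 1 -> legal
(0,3): no bracket -> illegal
(1,3): flips 1 -> legal
(1,4): no bracket -> illegal
(2,0): no bracket -> illegal
(2,1): no bracket -> illegal
(2,4): flips 1 -> legal
(3,1): flips 1 -> legal
(3,4): no bracket -> illegal
(4,1): no bracket -> illegal
(4,2): flips 1 -> legal
(4,3): no bracket -> illegal
W mobility = 6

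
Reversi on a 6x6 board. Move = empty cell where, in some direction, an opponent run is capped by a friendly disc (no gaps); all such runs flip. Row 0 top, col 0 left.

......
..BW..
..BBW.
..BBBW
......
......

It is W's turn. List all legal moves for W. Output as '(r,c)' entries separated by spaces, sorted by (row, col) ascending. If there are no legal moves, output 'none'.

Answer: (1,1) (2,1) (3,1) (4,2) (4,3) (4,4)

Derivation:
(0,1): no bracket -> illegal
(0,2): no bracket -> illegal
(0,3): no bracket -> illegal
(1,1): flips 1 -> legal
(1,4): no bracket -> illegal
(2,1): flips 2 -> legal
(2,5): no bracket -> illegal
(3,1): flips 4 -> legal
(4,1): no bracket -> illegal
(4,2): flips 1 -> legal
(4,3): flips 2 -> legal
(4,4): flips 1 -> legal
(4,5): no bracket -> illegal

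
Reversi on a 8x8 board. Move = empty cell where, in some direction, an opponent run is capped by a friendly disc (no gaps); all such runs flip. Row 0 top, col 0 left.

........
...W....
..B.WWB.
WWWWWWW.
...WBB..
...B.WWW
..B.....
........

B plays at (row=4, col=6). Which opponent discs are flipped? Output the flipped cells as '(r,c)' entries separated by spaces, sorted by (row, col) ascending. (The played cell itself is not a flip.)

Answer: (3,6)

Derivation:
Dir NW: opp run (3,5) (2,4) (1,3), next='.' -> no flip
Dir N: opp run (3,6) capped by B -> flip
Dir NE: first cell '.' (not opp) -> no flip
Dir W: first cell 'B' (not opp) -> no flip
Dir E: first cell '.' (not opp) -> no flip
Dir SW: opp run (5,5), next='.' -> no flip
Dir S: opp run (5,6), next='.' -> no flip
Dir SE: opp run (5,7), next=edge -> no flip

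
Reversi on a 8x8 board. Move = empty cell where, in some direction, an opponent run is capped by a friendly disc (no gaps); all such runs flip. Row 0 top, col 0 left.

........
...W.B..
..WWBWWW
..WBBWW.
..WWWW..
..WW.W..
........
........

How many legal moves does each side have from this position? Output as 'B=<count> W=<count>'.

Answer: B=16 W=4

Derivation:
-- B to move --
(0,2): flips 1 -> legal
(0,3): flips 2 -> legal
(0,4): no bracket -> illegal
(1,1): flips 1 -> legal
(1,2): flips 1 -> legal
(1,4): no bracket -> illegal
(1,6): flips 1 -> legal
(1,7): no bracket -> illegal
(2,1): flips 2 -> legal
(3,1): flips 1 -> legal
(3,7): flips 3 -> legal
(4,1): no bracket -> illegal
(4,6): flips 1 -> legal
(4,7): no bracket -> illegal
(5,1): flips 1 -> legal
(5,4): flips 1 -> legal
(5,6): flips 1 -> legal
(6,1): flips 2 -> legal
(6,2): no bracket -> illegal
(6,3): flips 2 -> legal
(6,4): no bracket -> illegal
(6,5): flips 4 -> legal
(6,6): flips 2 -> legal
B mobility = 16
-- W to move --
(0,4): flips 1 -> legal
(0,5): flips 1 -> legal
(0,6): flips 3 -> legal
(1,4): flips 2 -> legal
(1,6): no bracket -> illegal
W mobility = 4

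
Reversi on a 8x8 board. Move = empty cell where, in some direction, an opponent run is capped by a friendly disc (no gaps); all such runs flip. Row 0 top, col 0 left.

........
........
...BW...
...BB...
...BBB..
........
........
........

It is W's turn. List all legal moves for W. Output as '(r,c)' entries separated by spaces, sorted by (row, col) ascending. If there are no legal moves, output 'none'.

(1,2): no bracket -> illegal
(1,3): no bracket -> illegal
(1,4): no bracket -> illegal
(2,2): flips 1 -> legal
(2,5): no bracket -> illegal
(3,2): no bracket -> illegal
(3,5): no bracket -> illegal
(3,6): no bracket -> illegal
(4,2): flips 1 -> legal
(4,6): no bracket -> illegal
(5,2): no bracket -> illegal
(5,3): no bracket -> illegal
(5,4): flips 2 -> legal
(5,5): no bracket -> illegal
(5,6): no bracket -> illegal

Answer: (2,2) (4,2) (5,4)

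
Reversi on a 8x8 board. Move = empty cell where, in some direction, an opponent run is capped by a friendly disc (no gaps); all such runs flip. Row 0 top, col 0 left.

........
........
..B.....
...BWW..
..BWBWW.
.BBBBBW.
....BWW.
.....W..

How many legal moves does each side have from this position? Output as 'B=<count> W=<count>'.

Answer: B=11 W=11

Derivation:
-- B to move --
(2,3): no bracket -> illegal
(2,4): flips 1 -> legal
(2,5): flips 4 -> legal
(2,6): flips 1 -> legal
(3,2): flips 1 -> legal
(3,6): flips 3 -> legal
(3,7): flips 1 -> legal
(4,7): flips 2 -> legal
(5,7): flips 1 -> legal
(6,7): flips 2 -> legal
(7,4): no bracket -> illegal
(7,6): flips 1 -> legal
(7,7): flips 1 -> legal
B mobility = 11
-- W to move --
(1,1): flips 4 -> legal
(1,2): no bracket -> illegal
(1,3): no bracket -> illegal
(2,1): no bracket -> illegal
(2,3): flips 1 -> legal
(2,4): no bracket -> illegal
(3,1): flips 3 -> legal
(3,2): flips 1 -> legal
(4,0): no bracket -> illegal
(4,1): flips 1 -> legal
(5,0): flips 5 -> legal
(6,0): no bracket -> illegal
(6,1): flips 1 -> legal
(6,2): flips 2 -> legal
(6,3): flips 3 -> legal
(7,3): flips 2 -> legal
(7,4): flips 3 -> legal
W mobility = 11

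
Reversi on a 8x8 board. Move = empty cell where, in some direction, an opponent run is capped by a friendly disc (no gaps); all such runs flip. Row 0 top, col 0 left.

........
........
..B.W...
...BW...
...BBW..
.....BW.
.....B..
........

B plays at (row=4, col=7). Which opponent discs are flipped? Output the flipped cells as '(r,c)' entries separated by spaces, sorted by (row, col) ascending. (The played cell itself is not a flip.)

Dir NW: first cell '.' (not opp) -> no flip
Dir N: first cell '.' (not opp) -> no flip
Dir NE: edge -> no flip
Dir W: first cell '.' (not opp) -> no flip
Dir E: edge -> no flip
Dir SW: opp run (5,6) capped by B -> flip
Dir S: first cell '.' (not opp) -> no flip
Dir SE: edge -> no flip

Answer: (5,6)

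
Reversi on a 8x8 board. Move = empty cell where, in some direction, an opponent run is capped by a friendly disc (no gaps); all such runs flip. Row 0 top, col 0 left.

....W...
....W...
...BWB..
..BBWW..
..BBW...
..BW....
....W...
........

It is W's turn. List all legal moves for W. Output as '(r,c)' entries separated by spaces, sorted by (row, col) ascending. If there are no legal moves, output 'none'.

(1,2): flips 1 -> legal
(1,3): flips 3 -> legal
(1,5): flips 1 -> legal
(1,6): flips 1 -> legal
(2,1): no bracket -> illegal
(2,2): flips 2 -> legal
(2,6): flips 1 -> legal
(3,1): flips 3 -> legal
(3,6): flips 1 -> legal
(4,1): flips 4 -> legal
(5,1): flips 3 -> legal
(5,4): no bracket -> illegal
(6,1): flips 2 -> legal
(6,2): no bracket -> illegal
(6,3): no bracket -> illegal

Answer: (1,2) (1,3) (1,5) (1,6) (2,2) (2,6) (3,1) (3,6) (4,1) (5,1) (6,1)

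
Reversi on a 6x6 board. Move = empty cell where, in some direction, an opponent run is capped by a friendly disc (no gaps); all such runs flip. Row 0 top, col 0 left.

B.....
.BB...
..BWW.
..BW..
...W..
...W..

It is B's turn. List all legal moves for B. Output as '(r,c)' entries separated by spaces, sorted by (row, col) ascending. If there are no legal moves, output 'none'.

Answer: (1,4) (2,5) (3,4) (4,4) (5,4)

Derivation:
(1,3): no bracket -> illegal
(1,4): flips 1 -> legal
(1,5): no bracket -> illegal
(2,5): flips 2 -> legal
(3,4): flips 2 -> legal
(3,5): no bracket -> illegal
(4,2): no bracket -> illegal
(4,4): flips 1 -> legal
(5,2): no bracket -> illegal
(5,4): flips 1 -> legal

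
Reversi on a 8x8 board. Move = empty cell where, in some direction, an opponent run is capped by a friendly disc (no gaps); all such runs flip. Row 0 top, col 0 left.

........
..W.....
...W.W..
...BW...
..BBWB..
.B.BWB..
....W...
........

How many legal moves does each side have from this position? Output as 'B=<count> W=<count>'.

Answer: B=8 W=11

Derivation:
-- B to move --
(0,1): flips 3 -> legal
(0,2): no bracket -> illegal
(0,3): no bracket -> illegal
(1,1): no bracket -> illegal
(1,3): flips 1 -> legal
(1,4): no bracket -> illegal
(1,5): no bracket -> illegal
(1,6): flips 2 -> legal
(2,1): no bracket -> illegal
(2,2): no bracket -> illegal
(2,4): no bracket -> illegal
(2,6): no bracket -> illegal
(3,2): no bracket -> illegal
(3,5): flips 2 -> legal
(3,6): no bracket -> illegal
(6,3): flips 1 -> legal
(6,5): flips 1 -> legal
(7,3): flips 1 -> legal
(7,4): no bracket -> illegal
(7,5): flips 1 -> legal
B mobility = 8
-- W to move --
(2,2): flips 1 -> legal
(2,4): no bracket -> illegal
(3,1): flips 2 -> legal
(3,2): flips 2 -> legal
(3,5): no bracket -> illegal
(3,6): flips 1 -> legal
(4,0): no bracket -> illegal
(4,1): flips 2 -> legal
(4,6): flips 2 -> legal
(5,0): no bracket -> illegal
(5,2): flips 2 -> legal
(5,6): flips 2 -> legal
(6,0): no bracket -> illegal
(6,1): no bracket -> illegal
(6,2): flips 1 -> legal
(6,3): flips 3 -> legal
(6,5): no bracket -> illegal
(6,6): flips 1 -> legal
W mobility = 11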